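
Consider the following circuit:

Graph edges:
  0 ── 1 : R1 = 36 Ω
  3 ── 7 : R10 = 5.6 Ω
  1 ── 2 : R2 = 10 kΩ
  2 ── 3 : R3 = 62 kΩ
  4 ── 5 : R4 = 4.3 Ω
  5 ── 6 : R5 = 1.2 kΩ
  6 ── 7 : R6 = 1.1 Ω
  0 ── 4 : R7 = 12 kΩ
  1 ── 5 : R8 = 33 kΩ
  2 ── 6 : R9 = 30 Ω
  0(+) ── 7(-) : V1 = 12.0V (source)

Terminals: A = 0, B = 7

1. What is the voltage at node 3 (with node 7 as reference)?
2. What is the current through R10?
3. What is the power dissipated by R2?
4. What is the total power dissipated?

Nodal analysis, taking node 7 as the 0 V reference.
Source V1 fixes V_0 = 12 V.
KCL at each unknown node (sum of currents leaving = 0; resistances in Ω):
  Node 1: (V_1 - 12)/36 + (V_1 - V_2)/10000 + (V_1 - V_5)/33000 = 0
  Node 2: (V_2 - V_1)/10000 + (V_2 - V_3)/62000 + (V_2 - V_6)/30 = 0
  Node 3: (V_3 - V_2)/62000 + (V_3 - 0)/5.6 = 0
  Node 4: (V_4 - V_5)/4.3 + (V_4 - 12)/12000 = 0
  Node 5: (V_5 - V_4)/4.3 + (V_5 - V_6)/1200 + (V_5 - V_1)/33000 = 0
  Node 6: (V_6 - V_5)/1200 + (V_6 - 0)/1.1 + (V_6 - V_2)/30 = 0
Collecting terms (coefficients in siemens):
  0.02791·V_1 - 0.0001·V_2 - 0.0000303·V_5 = 0.3333
  0.03345·V_2 - 0.0001·V_1 - 0.00001613·V_3 - 0.03333·V_6 = 0
  0.1786·V_3 - 0.00001613·V_2 = 0
  0.2326·V_4 - 0.2326·V_5 = 0.001
  0.2334·V_5 - 0.0000303·V_1 - 0.2326·V_4 - 0.0008333·V_6 = 0
  0.9433·V_6 - 0.03333·V_2 - 0.0008333·V_5 = 0
Solving these 6 simultaneous equations (Gaussian elimination) gives:
  V_1 = 11.95 V, V_2 = 0.03833 V, V_3 = 0.000003462 V, V_4 = 1.444 V
  V_5 = 1.44 V, V_6 = 0.002627 V
Part 1:
  Read off the nodal solution: V_3 = 0.000003462 V
Part 2:
  I_R10 = (V_3 - V_7)/R10 = (0.000003462 - 0)/5.6 = 0.0000006182 A
  Magnitude: I_R10 = 0.0000006182 A
Part 3:
  I_R2 = (V_1 - V_2)/R2 = (11.95 - 0.03833)/10000 = 0.001191 A
  P_R2 = I_R2² × R2 = (0.001191)² × 10000 = 0.01418 W
Part 4:
  Power in each resistor, P = (ΔV)²/R:
    P_R1 = (12 - 11.95)²/36 = 0.00008198 W
    P_R2 = (11.95 - 0.03833)²/10000 = 0.01418 W
    P_R3 = (0.03833 - 0.000003462)²/62000 = 0.00000002369 W
    P_R4 = (1.444 - 1.44)²/4.3 = 0.000003327 W
    P_R5 = (1.44 - 0.002627)²/1200 = 0.001722 W
    P_R6 = (0.002627 - 0)²/1.1 = 0.000006273 W
    P_R7 = (12 - 1.444)²/12000 = 0.009286 W
    P_R8 = (11.95 - 1.44)²/33000 = 0.003344 W
    P_R9 = (0.03833 - 0.002627)²/30 = 0.00004249 W
    P_R10 = (0.000003462 - 0)²/5.6 = 0.00000000000214 W
  P_total = P_R1 + P_R2 + P_R3 + P_R4 + P_R5 + P_R6 + P_R7 + P_R8 + P_R9 + P_R10 = 0.02866 W

Final answers:
1. V_3 = 3.462e-06 V
2. I_R10 = 6.182e-07 A
3. P_R2 = 0.01418 W
4. P_total = 0.02866 W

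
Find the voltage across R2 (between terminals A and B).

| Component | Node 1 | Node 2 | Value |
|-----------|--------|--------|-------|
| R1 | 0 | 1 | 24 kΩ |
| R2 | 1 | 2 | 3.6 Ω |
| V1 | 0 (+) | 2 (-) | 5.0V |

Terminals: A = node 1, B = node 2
R1 and R2 are in series across V1 (node 0 → node 1 → node 2), and the output A–B is taken across R2, so this is a voltage divider.
Series current: I = V1/(R1 + R2) = 5/(24000 + 3.6) = 5/24000 = 0.0002083 A
V_R2 = I × R2 = V1 × R2/(R1 + R2) = 5 × 3.6/24000 = 0.0007499 V

Final answer: 0.0007499 V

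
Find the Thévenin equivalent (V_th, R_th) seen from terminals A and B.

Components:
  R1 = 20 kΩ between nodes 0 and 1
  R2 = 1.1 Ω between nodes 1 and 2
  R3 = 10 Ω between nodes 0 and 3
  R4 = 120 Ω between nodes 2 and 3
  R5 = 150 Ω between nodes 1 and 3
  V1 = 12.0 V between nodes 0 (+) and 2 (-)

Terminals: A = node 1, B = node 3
Step 1 — V_th is the open-circuit voltage V_A - V_B (nothing connected across the terminals).
Nodal analysis, taking node 2 as the 0 V reference.
Source V1 fixes V_0 = 12 V.
KCL at each unknown node (sum of currents leaving = 0; resistances in Ω):
  Node 1: (V_1 - 12)/20000 + (V_1 - 0)/1.1 + (V_1 - V_3)/150 = 0
  Node 3: (V_3 - 12)/10 + (V_3 - 0)/120 + (V_3 - V_1)/150 = 0
Collecting terms (coefficients in siemens):
  0.9158·V_1 - 0.006667·V_3 = 0.0006
  0.115·V_3 - 0.006667·V_1 = 1.2
Determinant D = (0.9158)(0.115) - (-0.006667)(-0.006667) = 0.1053
V_1 = [(0.0006)(0.115) - (-0.006667)(1.2)]/D = 0.07665 V
V_3 = [(0.9158)(1.2) - (0.0006)(-0.006667)]/D = 10.44 V
V_th = V_1 - V_3 = 0.07665 - 10.44 = -10.36 V
Step 2 — R_th: zero the source — replace V1 by a short circuit (node 2 merges into node 0) — and find the resistance seen between A (node 1) and B (node 3).
Reduce the network between node 1 (A) and node 3 (B) by series/parallel combination:
  Rp1 = R1 ‖ R2 (parallel, both between nodes 0 and 1) = 1/(1/20000 + 1/1.1) = 1.1 Ω
  Rp2 = R3 ‖ R4 (parallel, both between nodes 0 and 3) = 1/(1/10 + 1/120) = 9.231 Ω
  Rs1 = Rp1 + Rp2 (series, joined only at node 0) = 1.1 + 9.231 = 10.33 Ω
  Rp3 = R5 ‖ Rs1 (parallel, both between nodes 1 and 3) = 1/(1/150 + 1/10.33) = 9.665 Ω
R_th = 9.665 Ω

Final answer: V_th = -10.36 V, R_th = 9.665 Ω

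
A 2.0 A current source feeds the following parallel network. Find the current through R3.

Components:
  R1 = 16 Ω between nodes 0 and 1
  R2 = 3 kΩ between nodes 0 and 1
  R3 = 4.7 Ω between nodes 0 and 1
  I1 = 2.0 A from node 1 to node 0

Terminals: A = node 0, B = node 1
All resistors sit directly between nodes 0 and 1, so they are in parallel and share one voltage V; the full source current 2 A splits among them.
1/R_par = 1/16 + 1/3000 + 1/4.7 = 0.2756 S  =>  R_par = 3.628 Ω
V = I × R_par = 2 × 3.628 = 7.257 V
I_R3 = V/R3 = 7.257/4.7 = 1.544 A

Final answer: 1.544 A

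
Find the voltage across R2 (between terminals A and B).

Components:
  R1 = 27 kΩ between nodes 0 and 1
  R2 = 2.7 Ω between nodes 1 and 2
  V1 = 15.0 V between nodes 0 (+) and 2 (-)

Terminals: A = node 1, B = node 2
R1 and R2 are in series across V1 (node 0 → node 1 → node 2), and the output A–B is taken across R2, so this is a voltage divider.
Series current: I = V1/(R1 + R2) = 15/(27000 + 2.7) = 15/27000 = 0.0005555 A
V_R2 = I × R2 = V1 × R2/(R1 + R2) = 15 × 2.7/27000 = 0.0015 V

Final answer: 0.0015 V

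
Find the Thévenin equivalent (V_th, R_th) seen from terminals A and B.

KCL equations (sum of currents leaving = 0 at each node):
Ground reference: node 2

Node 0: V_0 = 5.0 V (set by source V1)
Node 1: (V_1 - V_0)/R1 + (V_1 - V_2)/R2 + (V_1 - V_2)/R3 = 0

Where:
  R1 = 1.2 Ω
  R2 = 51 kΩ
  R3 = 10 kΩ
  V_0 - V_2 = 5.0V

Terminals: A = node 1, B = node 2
Step 1 — V_th is the open-circuit voltage V_A - V_B (nothing connected across the terminals).
Nodal analysis, taking node 2 as the 0 V reference.
Source V1 fixes V_0 = 5 V.
KCL at each unknown node (sum of currents leaving = 0; resistances in Ω):
  Node 1: (V_1 - 5)/1.2 + (V_1 - 0)/51000 + (V_1 - 0)/10000 = 0
Collecting terms: 0.8335 × V_1 = 4.167  =>  V_1 = 4.999 V
V_th = V_1 - V_2 = 4.999 - 0 = 4.999 V
Step 2 — R_th: zero the source — replace V1 by a short circuit (node 2 merges into node 0) — and find the resistance seen between A (node 1) and B (node 0).
Reduce the network between node 1 (A) and node 0 (B) by series/parallel combination:
  Rp1 = R1 ‖ R2 ‖ R3 (parallel, all between nodes 0 and 1) = 1/(1/1.2 + 1/51000 + 1/10000) = 1.2 Ω
R_th = 1.2 Ω

Final answer: V_th = 4.999 V, R_th = 1.2 Ω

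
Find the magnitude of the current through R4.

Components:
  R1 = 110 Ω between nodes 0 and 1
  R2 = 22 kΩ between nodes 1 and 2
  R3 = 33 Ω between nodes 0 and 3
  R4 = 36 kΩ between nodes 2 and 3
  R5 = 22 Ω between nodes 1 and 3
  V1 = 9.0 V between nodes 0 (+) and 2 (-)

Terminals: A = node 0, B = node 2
Nodal analysis, taking node 2 as the 0 V reference.
Source V1 fixes V_0 = 9 V.
KCL at each unknown node (sum of currents leaving = 0; resistances in Ω):
  Node 1: (V_1 - 9)/110 + (V_1 - 0)/22000 + (V_1 - V_3)/22 = 0
  Node 3: (V_3 - 9)/33 + (V_3 - 0)/36000 + (V_3 - V_1)/22 = 0
Collecting terms (coefficients in siemens):
  0.05459·V_1 - 0.04545·V_3 = 0.08182
  0.07579·V_3 - 0.04545·V_1 = 0.2727
Determinant D = (0.05459)(0.07579) - (-0.04545)(-0.04545) = 0.002071
V_1 = [(0.08182)(0.07579) - (-0.04545)(0.2727)]/D = 8.98 V
V_3 = [(0.05459)(0.2727) - (0.08182)(-0.04545)]/D = 8.984 V
I_R4 = (V_2 - V_3)/R4 = (0 - 8.984)/36000 = -0.0002496 A
|I_R4| = 0.0002496 A

Final answer: |I_R4| = 0.0002496 A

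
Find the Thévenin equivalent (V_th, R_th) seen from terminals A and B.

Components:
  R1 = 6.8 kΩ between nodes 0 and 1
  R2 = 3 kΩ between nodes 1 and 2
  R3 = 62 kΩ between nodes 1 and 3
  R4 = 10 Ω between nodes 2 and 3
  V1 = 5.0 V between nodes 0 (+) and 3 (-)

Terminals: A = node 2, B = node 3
Step 1 — V_th is the open-circuit voltage V_A - V_B (nothing connected across the terminals).
Nodal analysis, taking node 3 as the 0 V reference.
Source V1 fixes V_0 = 5 V.
KCL at each unknown node (sum of currents leaving = 0; resistances in Ω):
  Node 1: (V_1 - 5)/6800 + (V_1 - V_2)/3000 + (V_1 - 0)/62000 = 0
  Node 2: (V_2 - V_1)/3000 + (V_2 - 0)/10 = 0
Collecting terms (coefficients in siemens):
  0.0004965·V_1 - 0.0003333·V_2 = 0.0007353
  0.1003·V_2 - 0.0003333·V_1 = 0
Determinant D = (0.0004965)(0.1003) - (-0.0003333)(-0.0003333) = 0.00004971
V_1 = [(0.0007353)(0.1003) - (-0.0003333)(0)]/D = 1.484 V
V_2 = [(0.0004965)(0) - (0.0007353)(-0.0003333)]/D = 0.004931 V
V_th = V_2 - V_3 = 0.004931 - 0 = 0.004931 V
Step 2 — R_th: zero the source — replace V1 by a short circuit (node 3 merges into node 0) — and find the resistance seen between A (node 2) and B (node 0).
Reduce the network between node 2 (A) and node 0 (B) by series/parallel combination:
  Rp1 = R1 ‖ R3 (parallel, both between nodes 0 and 1) = 1/(1/6800 + 1/62000) = 6128 Ω
  Rs1 = R2 + Rp1 (series, joined only at node 1) = 3000 + 6128 = 9128 Ω
  Rp2 = R4 ‖ Rs1 (parallel, both between nodes 0 and 2) = 1/(1/10 + 1/9128) = 9.989 Ω
R_th = 9.989 Ω

Final answer: V_th = 0.004931 V, R_th = 9.989 Ω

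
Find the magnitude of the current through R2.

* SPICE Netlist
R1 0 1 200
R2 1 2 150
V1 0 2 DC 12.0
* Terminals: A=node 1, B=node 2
Nodal analysis, taking node 2 as the 0 V reference.
Source V1 fixes V_0 = 12 V.
KCL at each unknown node (sum of currents leaving = 0; resistances in Ω):
  Node 1: (V_1 - 12)/200 + (V_1 - 0)/150 = 0
Collecting terms: 0.01167 × V_1 = 0.06  =>  V_1 = 5.143 V
I_R2 = (V_1 - V_2)/R2 = (5.143 - 0)/150 = 0.03429 A
|I_R2| = 0.03429 A

Final answer: |I_R2| = 0.03429 A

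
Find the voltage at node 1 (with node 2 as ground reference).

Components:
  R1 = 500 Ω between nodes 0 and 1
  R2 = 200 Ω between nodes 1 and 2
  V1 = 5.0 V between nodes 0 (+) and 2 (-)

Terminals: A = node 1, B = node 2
Nodal analysis, taking node 2 as the 0 V reference.
Source V1 fixes V_0 = 5 V.
KCL at each unknown node (sum of currents leaving = 0; resistances in Ω):
  Node 1: (V_1 - 5)/500 + (V_1 - 0)/200 = 0
Collecting terms: 0.007 × V_1 = 0.01  =>  V_1 = 1.429 V
The requested potential is V_1 = 1.429 V.

Final answer: V_1 = 1.429 V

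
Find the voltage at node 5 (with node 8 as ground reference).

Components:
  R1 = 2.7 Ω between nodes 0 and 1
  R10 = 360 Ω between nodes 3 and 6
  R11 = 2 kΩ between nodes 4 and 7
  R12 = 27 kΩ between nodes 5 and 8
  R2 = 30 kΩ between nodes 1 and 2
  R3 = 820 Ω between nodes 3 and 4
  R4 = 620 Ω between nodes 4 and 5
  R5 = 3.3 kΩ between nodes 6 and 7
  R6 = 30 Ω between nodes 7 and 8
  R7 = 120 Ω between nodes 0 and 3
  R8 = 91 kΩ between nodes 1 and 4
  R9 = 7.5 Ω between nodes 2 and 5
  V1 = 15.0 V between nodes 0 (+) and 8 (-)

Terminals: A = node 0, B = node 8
Nodal analysis, taking node 8 as the 0 V reference.
Source V1 fixes V_0 = 15 V.
KCL at each unknown node (sum of currents leaving = 0; resistances in Ω):
  Node 1: (V_1 - 15)/2.7 + (V_1 - V_2)/30000 + (V_1 - V_4)/91000 = 0
  Node 2: (V_2 - V_1)/30000 + (V_2 - V_5)/7.5 = 0
  Node 3: (V_3 - V_4)/820 + (V_3 - 15)/120 + (V_3 - V_6)/360 = 0
  Node 4: (V_4 - V_3)/820 + (V_4 - V_5)/620 + (V_4 - V_1)/91000 + (V_4 - V_7)/2000 = 0
  Node 5: (V_5 - V_4)/620 + (V_5 - V_2)/7.5 + (V_5 - 0)/27000 = 0
  Node 6: (V_6 - V_7)/3300 + (V_6 - V_3)/360 = 0
  Node 7: (V_7 - V_6)/3300 + (V_7 - 0)/30 + (V_7 - V_4)/2000 = 0
Collecting terms (coefficients in siemens):
  0.3704·V_1 - 0.00003333·V_2 - 0.00001099·V_4 = 5.556
  0.1334·V_2 - 0.00003333·V_1 - 0.1333·V_5 = 0
  0.01233·V_3 - 0.00122·V_4 - 0.002778·V_6 = 0.125
  0.003343·V_4 - 0.00001099·V_1 - 0.00122·V_3 - 0.001613·V_5 - 0.0005·V_7 = 0
  0.135·V_5 - 0.1333·V_2 - 0.001613·V_4 = 0
  0.003081·V_6 - 0.002778·V_3 - 0.000303·V_7 = 0
  0.03414·V_7 - 0.0005·V_4 - 0.000303·V_6 = 0
Solving these 7 simultaneous equations (Gaussian elimination) gives:
  V_1 = 15 V, V_2 = 9.781 V, V_3 = 13.96 V, V_4 = 9.896 V
  V_5 = 9.779 V, V_6 = 12.61 V, V_7 = 0.2569 V
The requested potential is V_5 = 9.779 V.

Final answer: V_5 = 9.779 V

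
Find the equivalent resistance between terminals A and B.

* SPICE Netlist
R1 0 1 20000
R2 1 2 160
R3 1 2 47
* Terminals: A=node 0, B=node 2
Reduce the network between node 0 (A) and node 2 (B) by series/parallel combination:
  Rp1 = R2 ‖ R3 (parallel, both between nodes 1 and 2) = 1/(1/160 + 1/47) = 36.33 Ω
  Rs1 = R1 + Rp1 (series, joined only at node 1) = 20000 + 36.33 = 20040 Ω
R_eq = 20.04 kΩ

Final answer: 20.04 kΩ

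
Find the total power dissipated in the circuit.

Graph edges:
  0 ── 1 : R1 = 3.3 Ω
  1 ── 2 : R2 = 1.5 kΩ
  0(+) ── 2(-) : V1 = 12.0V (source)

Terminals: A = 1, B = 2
Nodal analysis, taking node 2 as the 0 V reference.
Source V1 fixes V_0 = 12 V.
KCL at each unknown node (sum of currents leaving = 0; resistances in Ω):
  Node 1: (V_1 - 12)/3.3 + (V_1 - 0)/1500 = 0
Collecting terms: 0.3037 × V_1 = 3.636  =>  V_1 = 11.97 V
Power in each resistor, P = (ΔV)²/R:
  P_R1 = (12 - 11.97)²/3.3 = 0.0002103 W
  P_R2 = (11.97 - 0)²/1500 = 0.09558 W
P_total = P_R1 + P_R2 = 0.09579 W

Final answer: 0.09579 W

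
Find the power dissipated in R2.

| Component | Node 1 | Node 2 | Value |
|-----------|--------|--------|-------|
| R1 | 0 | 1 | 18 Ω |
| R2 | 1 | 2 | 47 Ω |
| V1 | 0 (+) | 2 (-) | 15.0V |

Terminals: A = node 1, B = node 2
Nodal analysis, taking node 2 as the 0 V reference.
Source V1 fixes V_0 = 15 V.
KCL at each unknown node (sum of currents leaving = 0; resistances in Ω):
  Node 1: (V_1 - 15)/18 + (V_1 - 0)/47 = 0
Collecting terms: 0.07683 × V_1 = 0.8333  =>  V_1 = 10.85 V
I_R2 = (V_1 - V_2)/R2 = (10.85 - 0)/47 = 0.2308 A
P_R2 = I_R2² × R2 = (0.2308)² × 47 = 2.503 W

Final answer: 2.503 W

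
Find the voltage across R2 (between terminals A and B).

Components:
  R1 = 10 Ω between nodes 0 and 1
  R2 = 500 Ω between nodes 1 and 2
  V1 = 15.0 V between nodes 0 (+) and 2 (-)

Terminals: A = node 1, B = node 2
R1 and R2 are in series across V1 (node 0 → node 1 → node 2), and the output A–B is taken across R2, so this is a voltage divider.
Series current: I = V1/(R1 + R2) = 15/(10 + 500) = 15/510 = 0.02941 A
V_R2 = I × R2 = V1 × R2/(R1 + R2) = 15 × 500/510 = 14.71 V

Final answer: 14.71 V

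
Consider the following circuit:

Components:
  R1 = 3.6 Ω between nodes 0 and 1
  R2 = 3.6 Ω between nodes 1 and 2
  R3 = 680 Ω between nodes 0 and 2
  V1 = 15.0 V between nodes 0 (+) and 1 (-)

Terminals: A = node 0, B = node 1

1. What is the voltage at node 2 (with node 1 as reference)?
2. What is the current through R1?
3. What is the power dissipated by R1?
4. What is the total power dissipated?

Nodal analysis, taking node 1 as the 0 V reference.
Source V1 fixes V_0 = 15 V.
KCL at each unknown node (sum of currents leaving = 0; resistances in Ω):
  Node 2: (V_2 - 0)/3.6 + (V_2 - 15)/680 = 0
Collecting terms: 0.2792 × V_2 = 0.02206  =>  V_2 = 0.07899 V
Part 1:
  Read off the nodal solution: V_2 = 0.07899 V
Part 2:
  I_R1 = (V_0 - V_1)/R1 = (15 - 0)/3.6 = 4.167 A
  Magnitude: I_R1 = 4.167 A
Part 3:
  I_R1 = (V_0 - V_1)/R1 = (15 - 0)/3.6 = 4.167 A
  P_R1 = I_R1² × R1 = (4.167)² × 3.6 = 62.5 W
Part 4:
  Power in each resistor, P = (ΔV)²/R:
    P_R1 = (15 - 0)²/3.6 = 62.5 W
    P_R2 = (0 - 0.07899)²/3.6 = 0.001733 W
    P_R3 = (15 - 0.07899)²/680 = 0.3274 W
  P_total = P_R1 + P_R2 + P_R3 = 62.83 W

Final answers:
1. V_2 = 0.07899 V
2. I_R1 = 4.167 A
3. P_R1 = 62.5 W
4. P_total = 62.83 W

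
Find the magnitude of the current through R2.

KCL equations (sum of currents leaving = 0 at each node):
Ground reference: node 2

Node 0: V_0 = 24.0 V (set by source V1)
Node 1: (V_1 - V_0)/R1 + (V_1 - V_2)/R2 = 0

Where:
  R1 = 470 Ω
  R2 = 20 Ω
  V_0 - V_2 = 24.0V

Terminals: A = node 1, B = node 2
Nodal analysis, taking node 2 as the 0 V reference.
Source V1 fixes V_0 = 24 V.
KCL at each unknown node (sum of currents leaving = 0; resistances in Ω):
  Node 1: (V_1 - 24)/470 + (V_1 - 0)/20 = 0
Collecting terms: 0.05213 × V_1 = 0.05106  =>  V_1 = 0.9796 V
I_R2 = (V_1 - V_2)/R2 = (0.9796 - 0)/20 = 0.04898 A
|I_R2| = 0.04898 A

Final answer: |I_R2| = 0.04898 A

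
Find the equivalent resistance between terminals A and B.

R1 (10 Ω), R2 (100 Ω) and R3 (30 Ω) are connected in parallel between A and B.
Reduce the network between node 0 (A) and node 1 (B) by series/parallel combination:
  Rp1 = R1 ‖ R2 ‖ R3 (parallel, all between nodes 0 and 1) = 1/(1/10 + 1/100 + 1/30) = 6.977 Ω
R_eq = 6.977 Ω

Final answer: 6.977 Ω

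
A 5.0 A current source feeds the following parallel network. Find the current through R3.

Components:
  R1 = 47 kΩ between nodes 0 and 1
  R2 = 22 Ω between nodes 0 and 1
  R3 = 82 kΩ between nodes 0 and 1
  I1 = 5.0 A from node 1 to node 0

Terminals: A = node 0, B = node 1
All resistors sit directly between nodes 0 and 1, so they are in parallel and share one voltage V; the full source current 5 A splits among them.
1/R_par = 1/47000 + 1/22 + 1/82000 = 0.04549 S  =>  R_par = 21.98 Ω
V = I × R_par = 5 × 21.98 = 109.9 V
I_R3 = V/R3 = 109.9/82000 = 0.00134 A

Final answer: 0.00134 A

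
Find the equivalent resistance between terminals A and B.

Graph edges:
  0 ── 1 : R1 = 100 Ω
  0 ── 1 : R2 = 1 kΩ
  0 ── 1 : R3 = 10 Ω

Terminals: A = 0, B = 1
Reduce the network between node 0 (A) and node 1 (B) by series/parallel combination:
  Rp1 = R1 ‖ R2 ‖ R3 (parallel, all between nodes 0 and 1) = 1/(1/100 + 1/1000 + 1/10) = 9.009 Ω
R_eq = 9.009 Ω

Final answer: 9.009 Ω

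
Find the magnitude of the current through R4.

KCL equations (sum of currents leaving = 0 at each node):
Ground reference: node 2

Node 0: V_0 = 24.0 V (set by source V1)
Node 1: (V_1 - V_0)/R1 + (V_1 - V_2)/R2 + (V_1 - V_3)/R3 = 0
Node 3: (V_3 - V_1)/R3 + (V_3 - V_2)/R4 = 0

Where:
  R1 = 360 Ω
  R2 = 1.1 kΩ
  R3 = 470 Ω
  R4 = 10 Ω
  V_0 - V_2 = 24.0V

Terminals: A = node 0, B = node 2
Nodal analysis, taking node 2 as the 0 V reference.
Source V1 fixes V_0 = 24 V.
KCL at each unknown node (sum of currents leaving = 0; resistances in Ω):
  Node 1: (V_1 - 24)/360 + (V_1 - 0)/1100 + (V_1 - V_3)/470 = 0
  Node 3: (V_3 - V_1)/470 + (V_3 - 0)/10 = 0
Collecting terms (coefficients in siemens):
  0.005815·V_1 - 0.002128·V_3 = 0.06667
  0.1021·V_3 - 0.002128·V_1 = 0
Determinant D = (0.005815)(0.1021) - (-0.002128)(-0.002128) = 0.0005893
V_1 = [(0.06667)(0.1021) - (-0.002128)(0)]/D = 11.55 V
V_3 = [(0.005815)(0) - (0.06667)(-0.002128)]/D = 0.2407 V
I_R4 = (V_2 - V_3)/R4 = (0 - 0.2407)/10 = -0.02407 A
|I_R4| = 0.02407 A

Final answer: |I_R4| = 0.02407 A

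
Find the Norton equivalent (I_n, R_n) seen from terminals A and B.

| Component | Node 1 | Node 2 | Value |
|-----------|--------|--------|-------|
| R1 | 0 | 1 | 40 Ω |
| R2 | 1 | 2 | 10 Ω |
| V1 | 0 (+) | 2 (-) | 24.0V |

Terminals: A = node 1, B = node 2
Find the Thévenin equivalent first; then I_n = V_th/R_th and R_n = R_th.
Step 1 — V_th is the open-circuit voltage V_A - V_B (nothing connected across the terminals).
Nodal analysis, taking node 2 as the 0 V reference.
Source V1 fixes V_0 = 24 V.
KCL at each unknown node (sum of currents leaving = 0; resistances in Ω):
  Node 1: (V_1 - 24)/40 + (V_1 - 0)/10 = 0
Collecting terms: 0.125 × V_1 = 0.6  =>  V_1 = 4.8 V
V_th = V_1 - V_2 = 4.8 - 0 = 4.8 V
Step 2 — R_th: zero the source — replace V1 by a short circuit (node 2 merges into node 0) — and find the resistance seen between A (node 1) and B (node 0).
Reduce the network between node 1 (A) and node 0 (B) by series/parallel combination:
  Rp1 = R1 ‖ R2 (parallel, both between nodes 0 and 1) = 1/(1/40 + 1/10) = 8 Ω
R_th = 8 Ω
I_n = V_th/R_th = 4.8/8 = 0.6 A, and R_n = R_th = 8 Ω

Final answer: I_n = 0.6 A, R_n = 8 Ω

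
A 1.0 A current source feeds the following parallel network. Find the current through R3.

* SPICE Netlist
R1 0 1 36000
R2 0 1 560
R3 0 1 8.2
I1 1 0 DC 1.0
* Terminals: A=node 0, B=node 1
All resistors sit directly between nodes 0 and 1, so they are in parallel and share one voltage V; the full source current 1 A splits among them.
1/R_par = 1/36000 + 1/560 + 1/8.2 = 0.1238 S  =>  R_par = 8.08 Ω
V = I × R_par = 1 × 8.08 = 8.08 V
I_R3 = V/R3 = 8.08/8.2 = 0.9853 A

Final answer: 0.9853 A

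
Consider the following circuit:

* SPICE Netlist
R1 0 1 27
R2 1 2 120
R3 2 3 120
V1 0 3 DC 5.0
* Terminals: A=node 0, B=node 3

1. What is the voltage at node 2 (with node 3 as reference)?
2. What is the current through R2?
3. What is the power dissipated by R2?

Nodal analysis, taking node 3 as the 0 V reference.
Source V1 fixes V_0 = 5 V.
KCL at each unknown node (sum of currents leaving = 0; resistances in Ω):
  Node 1: (V_1 - 5)/27 + (V_1 - V_2)/120 = 0
  Node 2: (V_2 - V_1)/120 + (V_2 - 0)/120 = 0
Collecting terms (coefficients in siemens):
  0.04537·V_1 - 0.008333·V_2 = 0.1852
  0.01667·V_2 - 0.008333·V_1 = 0
Determinant D = (0.04537)(0.01667) - (-0.008333)(-0.008333) = 0.0006867
V_1 = [(0.1852)(0.01667) - (-0.008333)(0)]/D = 4.494 V
V_2 = [(0.04537)(0) - (0.1852)(-0.008333)]/D = 2.247 V
Part 1:
  Read off the nodal solution: V_2 = 2.247 V
Part 2:
  I_R2 = (V_1 - V_2)/R2 = (4.494 - 2.247)/120 = 0.01873 A
  Magnitude: I_R2 = 0.01873 A
Part 3:
  I_R2 = (V_1 - V_2)/R2 = (4.494 - 2.247)/120 = 0.01873 A
  P_R2 = I_R2² × R2 = (0.01873)² × 120 = 0.04208 W

Final answers:
1. V_2 = 2.247 V
2. I_R2 = 0.01873 A
3. P_R2 = 0.04208 W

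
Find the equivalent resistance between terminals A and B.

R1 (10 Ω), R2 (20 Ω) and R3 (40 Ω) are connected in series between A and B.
Reduce the network between node 0 (A) and node 3 (B) by series/parallel combination:
  Rs1 = R1 + R2 (series, joined only at node 1) = 10 + 20 = 30 Ω
  Rs2 = R3 + Rs1 (series, joined only at node 2) = 40 + 30 = 70 Ω
R_eq = 70 Ω

Final answer: 70 Ω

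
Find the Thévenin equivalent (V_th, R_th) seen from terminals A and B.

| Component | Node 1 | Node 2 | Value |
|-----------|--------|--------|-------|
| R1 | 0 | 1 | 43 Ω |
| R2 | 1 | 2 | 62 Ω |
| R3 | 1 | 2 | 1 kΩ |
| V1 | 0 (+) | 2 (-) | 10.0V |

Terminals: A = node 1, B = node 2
Step 1 — V_th is the open-circuit voltage V_A - V_B (nothing connected across the terminals).
Nodal analysis, taking node 2 as the 0 V reference.
Source V1 fixes V_0 = 10 V.
KCL at each unknown node (sum of currents leaving = 0; resistances in Ω):
  Node 1: (V_1 - 10)/43 + (V_1 - 0)/62 + (V_1 - 0)/1000 = 0
Collecting terms: 0.04038 × V_1 = 0.2326  =>  V_1 = 5.759 V
V_th = V_1 - V_2 = 5.759 - 0 = 5.759 V
Step 2 — R_th: zero the source — replace V1 by a short circuit (node 2 merges into node 0) — and find the resistance seen between A (node 1) and B (node 0).
Reduce the network between node 1 (A) and node 0 (B) by series/parallel combination:
  Rp1 = R1 ‖ R2 ‖ R3 (parallel, all between nodes 0 and 1) = 1/(1/43 + 1/62 + 1/1000) = 24.76 Ω
R_th = 24.76 Ω

Final answer: V_th = 5.759 V, R_th = 24.76 Ω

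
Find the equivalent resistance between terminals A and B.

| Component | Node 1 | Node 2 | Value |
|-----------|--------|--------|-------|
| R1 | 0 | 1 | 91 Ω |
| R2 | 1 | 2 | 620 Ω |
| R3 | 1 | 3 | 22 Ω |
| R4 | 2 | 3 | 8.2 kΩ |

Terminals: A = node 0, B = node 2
Reduce the network between node 0 (A) and node 2 (B) by series/parallel combination:
  Rs1 = R3 + R4 (series, joined only at node 3) = 22 + 8200 = 8222 Ω
  Rp1 = R2 ‖ Rs1 (parallel, both between nodes 1 and 2) = 1/(1/620 + 1/8222) = 576.5 Ω
  Rs2 = R1 + Rp1 (series, joined only at node 1) = 91 + 576.5 = 667.5 Ω
R_eq = 667.5 Ω

Final answer: 667.5 Ω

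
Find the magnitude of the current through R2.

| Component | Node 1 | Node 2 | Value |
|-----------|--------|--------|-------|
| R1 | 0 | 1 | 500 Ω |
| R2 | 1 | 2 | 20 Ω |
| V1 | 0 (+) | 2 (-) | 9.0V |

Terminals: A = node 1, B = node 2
Nodal analysis, taking node 2 as the 0 V reference.
Source V1 fixes V_0 = 9 V.
KCL at each unknown node (sum of currents leaving = 0; resistances in Ω):
  Node 1: (V_1 - 9)/500 + (V_1 - 0)/20 = 0
Collecting terms: 0.052 × V_1 = 0.018  =>  V_1 = 0.3462 V
I_R2 = (V_1 - V_2)/R2 = (0.3462 - 0)/20 = 0.01731 A
|I_R2| = 0.01731 A

Final answer: |I_R2| = 0.01731 A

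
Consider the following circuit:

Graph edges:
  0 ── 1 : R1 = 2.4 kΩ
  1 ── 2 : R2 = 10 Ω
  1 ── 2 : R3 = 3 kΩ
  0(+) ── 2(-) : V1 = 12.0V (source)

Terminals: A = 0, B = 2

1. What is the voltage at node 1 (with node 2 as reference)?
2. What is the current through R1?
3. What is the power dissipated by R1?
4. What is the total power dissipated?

Nodal analysis, taking node 2 as the 0 V reference.
Source V1 fixes V_0 = 12 V.
KCL at each unknown node (sum of currents leaving = 0; resistances in Ω):
  Node 1: (V_1 - 12)/2400 + (V_1 - 0)/10 + (V_1 - 0)/3000 = 0
Collecting terms: 0.1008 × V_1 = 0.005  =>  V_1 = 0.04963 V
Part 1:
  Read off the nodal solution: V_1 = 0.04963 V
Part 2:
  I_R1 = (V_0 - V_1)/R1 = (12 - 0.04963)/2400 = 0.004979 A
  Magnitude: I_R1 = 0.004979 A
Part 3:
  I_R1 = (V_0 - V_1)/R1 = (12 - 0.04963)/2400 = 0.004979 A
  P_R1 = I_R1² × R1 = (0.004979)² × 2400 = 0.0595 W
Part 4:
  Power in each resistor, P = (ΔV)²/R:
    P_R1 = (12 - 0.04963)²/2400 = 0.0595 W
    P_R2 = (0.04963 - 0)²/10 = 0.0002463 W
    P_R3 = (0.04963 - 0)²/3000 = 0.000000821 W
  P_total = P_R1 + P_R2 + P_R3 = 0.05975 W

Final answers:
1. V_1 = 0.04963 V
2. I_R1 = 0.004979 A
3. P_R1 = 0.0595 W
4. P_total = 0.05975 W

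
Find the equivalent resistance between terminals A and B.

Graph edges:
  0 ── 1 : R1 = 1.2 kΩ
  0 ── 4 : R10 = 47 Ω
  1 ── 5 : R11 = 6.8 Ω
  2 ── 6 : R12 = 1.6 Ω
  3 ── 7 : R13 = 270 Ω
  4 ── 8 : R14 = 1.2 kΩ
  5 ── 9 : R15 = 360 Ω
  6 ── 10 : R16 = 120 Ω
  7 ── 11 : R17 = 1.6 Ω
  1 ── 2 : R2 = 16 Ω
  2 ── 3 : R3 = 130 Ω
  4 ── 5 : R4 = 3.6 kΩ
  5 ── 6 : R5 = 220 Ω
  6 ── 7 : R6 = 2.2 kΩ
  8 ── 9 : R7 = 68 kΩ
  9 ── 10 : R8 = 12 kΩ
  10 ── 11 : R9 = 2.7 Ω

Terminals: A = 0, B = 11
The network is not a plain series/parallel combination. Inject a 1 A test current into terminal A (node 0) and return it from terminal B (node 11); then R_eq = V_A / (1 A).
Nodal analysis, taking node 11 as the 0 V reference.
Current source I_test pushes 1 A into node 0 and draws it out of node 11.
KCL at each unknown node (sum of currents leaving = 0; resistances in Ω):
  Node 0: (V_0 - V_1)/1200 + (V_0 - V_4)/47 - 1 = 0
  Node 1: (V_1 - V_0)/1200 + (V_1 - V_2)/16 + (V_1 - V_5)/6.8 = 0
  Node 2: (V_2 - V_1)/16 + (V_2 - V_3)/130 + (V_2 - V_6)/1.6 = 0
  Node 3: (V_3 - V_2)/130 + (V_3 - V_7)/270 = 0
  Node 4: (V_4 - V_0)/47 + (V_4 - V_5)/3600 + (V_4 - V_8)/1200 = 0
  Node 5: (V_5 - V_1)/6.8 + (V_5 - V_4)/3600 + (V_5 - V_6)/220 + (V_5 - V_9)/360 = 0
  Node 6: (V_6 - V_2)/1.6 + (V_6 - V_5)/220 + (V_6 - V_7)/2200 + (V_6 - V_10)/120 = 0
  Node 7: (V_7 - V_3)/270 + (V_7 - V_6)/2200 + (V_7 - 0)/1.6 = 0
  Node 8: (V_8 - V_4)/1200 + (V_8 - V_9)/68000 = 0
  Node 9: (V_9 - V_5)/360 + (V_9 - V_8)/68000 + (V_9 - V_10)/12000 = 0
  Node 10: (V_10 - V_6)/120 + (V_10 - V_9)/12000 + (V_10 - 0)/2.7 = 0
Collecting terms (coefficients in siemens):
  0.02211·V_0 - 0.0008333·V_1 - 0.02128·V_4 = 1
  0.2104·V_1 - 0.0008333·V_0 - 0.0625·V_2 - 0.1471·V_5 = 0
  0.6952·V_2 - 0.0625·V_1 - 0.007692·V_3 - 0.625·V_6 = 0
  0.0114·V_3 - 0.007692·V_2 - 0.003704·V_7 = 0
  0.02239·V_4 - 0.02128·V_0 - 0.0002778·V_5 - 0.0008333·V_8 = 0
  0.1547·V_5 - 0.1471·V_1 - 0.0002778·V_4 - 0.004545·V_6 - 0.002778·V_9 = 0
  0.6383·V_6 - 0.625·V_2 - 0.004545·V_5 - 0.0004545·V_7 - 0.008333·V_10 = 0
  0.6292·V_7 - 0.003704·V_3 - 0.0004545·V_6 = 0
  0.000848·V_8 - 0.0008333·V_4 - 0.00001471·V_9 = 0
  0.002876·V_9 - 0.002778·V_5 - 0.00001471·V_8 - 0.00008333·V_10 = 0
  0.3788·V_10 - 0.008333·V_6 - 0.00008333·V_9 = 0
Solving these 11 simultaneous equations (Gaussian elimination) gives:
  V_0 = 996.8 V, V_1 = 104.9 V, V_2 = 90.25 V, V_3 = 61.05 V
  V_4 = 984.7 V, V_5 = 106 V, V_6 = 89.14 V, V_7 = 0.4238 V
  V_8 = 969.5 V, V_9 = 107.4 V, V_10 = 1.985 V
R_eq = V_0 / 1 A = 996.8 Ω

Final answer: 996.8 Ω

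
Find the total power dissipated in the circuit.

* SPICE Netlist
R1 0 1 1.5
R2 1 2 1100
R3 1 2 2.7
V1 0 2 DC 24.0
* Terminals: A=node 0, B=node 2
Nodal analysis, taking node 2 as the 0 V reference.
Source V1 fixes V_0 = 24 V.
KCL at each unknown node (sum of currents leaving = 0; resistances in Ω):
  Node 1: (V_1 - 24)/1.5 + (V_1 - 0)/1100 + (V_1 - 0)/2.7 = 0
Collecting terms: 1.038 × V_1 = 16  =>  V_1 = 15.42 V
Power in each resistor, P = (ΔV)²/R:
  P_R1 = (24 - 15.42)²/1.5 = 49.13 W
  P_R2 = (15.42 - 0)²/1100 = 0.216 W
  P_R3 = (15.42 - 0)²/2.7 = 88.01 W
P_total = P_R1 + P_R2 + P_R3 = 137.4 W

Final answer: 137.4 W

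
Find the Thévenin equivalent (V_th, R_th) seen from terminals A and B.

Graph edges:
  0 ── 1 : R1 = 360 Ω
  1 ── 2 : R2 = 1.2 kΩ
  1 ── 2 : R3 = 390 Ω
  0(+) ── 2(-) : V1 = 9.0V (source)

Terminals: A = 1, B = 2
Step 1 — V_th is the open-circuit voltage V_A - V_B (nothing connected across the terminals).
Nodal analysis, taking node 2 as the 0 V reference.
Source V1 fixes V_0 = 9 V.
KCL at each unknown node (sum of currents leaving = 0; resistances in Ω):
  Node 1: (V_1 - 9)/360 + (V_1 - 0)/1200 + (V_1 - 0)/390 = 0
Collecting terms: 0.006175 × V_1 = 0.025  =>  V_1 = 4.048 V
V_th = V_1 - V_2 = 4.048 - 0 = 4.048 V
Step 2 — R_th: zero the source — replace V1 by a short circuit (node 2 merges into node 0) — and find the resistance seen between A (node 1) and B (node 0).
Reduce the network between node 1 (A) and node 0 (B) by series/parallel combination:
  Rp1 = R1 ‖ R2 ‖ R3 (parallel, all between nodes 0 and 1) = 1/(1/360 + 1/1200 + 1/390) = 161.9 Ω
R_th = 161.9 Ω

Final answer: V_th = 4.048 V, R_th = 161.9 Ω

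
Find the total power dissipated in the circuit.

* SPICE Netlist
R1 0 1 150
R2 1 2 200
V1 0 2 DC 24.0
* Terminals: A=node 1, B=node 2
Nodal analysis, taking node 2 as the 0 V reference.
Source V1 fixes V_0 = 24 V.
KCL at each unknown node (sum of currents leaving = 0; resistances in Ω):
  Node 1: (V_1 - 24)/150 + (V_1 - 0)/200 = 0
Collecting terms: 0.01167 × V_1 = 0.16  =>  V_1 = 13.71 V
Power in each resistor, P = (ΔV)²/R:
  P_R1 = (24 - 13.71)²/150 = 0.7053 W
  P_R2 = (13.71 - 0)²/200 = 0.9404 W
P_total = P_R1 + P_R2 = 1.646 W

Final answer: 1.646 W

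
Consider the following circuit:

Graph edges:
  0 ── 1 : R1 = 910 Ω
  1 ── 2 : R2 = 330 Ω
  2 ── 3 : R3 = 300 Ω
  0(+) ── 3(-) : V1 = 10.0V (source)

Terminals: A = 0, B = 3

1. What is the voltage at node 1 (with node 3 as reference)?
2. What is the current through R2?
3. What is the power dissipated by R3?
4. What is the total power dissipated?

Nodal analysis, taking node 3 as the 0 V reference.
Source V1 fixes V_0 = 10 V.
KCL at each unknown node (sum of currents leaving = 0; resistances in Ω):
  Node 1: (V_1 - 10)/910 + (V_1 - V_2)/330 = 0
  Node 2: (V_2 - V_1)/330 + (V_2 - 0)/300 = 0
Collecting terms (coefficients in siemens):
  0.004129·V_1 - 0.00303·V_2 = 0.01099
  0.006364·V_2 - 0.00303·V_1 = 0
Determinant D = (0.004129)(0.006364) - (-0.00303)(-0.00303) = 0.00001709
V_1 = [(0.01099)(0.006364) - (-0.00303)(0)]/D = 4.091 V
V_2 = [(0.004129)(0) - (0.01099)(-0.00303)]/D = 1.948 V
Part 1:
  Read off the nodal solution: V_1 = 4.091 V
Part 2:
  I_R2 = (V_1 - V_2)/R2 = (4.091 - 1.948)/330 = 0.006494 A
  Magnitude: I_R2 = 0.006494 A
Part 3:
  I_R3 = (V_2 - V_3)/R3 = (1.948 - 0)/300 = 0.006494 A
  P_R3 = I_R3² × R3 = (0.006494)² × 300 = 0.01265 W
Part 4:
  Power in each resistor, P = (ΔV)²/R:
    P_R1 = (10 - 4.091)²/910 = 0.03837 W
    P_R2 = (4.091 - 1.948)²/330 = 0.01391 W
    P_R3 = (1.948 - 0)²/300 = 0.01265 W
  P_total = P_R1 + P_R2 + P_R3 = 0.06494 W

Final answers:
1. V_1 = 4.091 V
2. I_R2 = 0.006494 A
3. P_R3 = 0.01265 W
4. P_total = 0.06494 W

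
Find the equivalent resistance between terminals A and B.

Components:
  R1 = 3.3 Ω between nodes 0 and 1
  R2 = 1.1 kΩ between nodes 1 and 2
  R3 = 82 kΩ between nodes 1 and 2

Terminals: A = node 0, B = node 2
Reduce the network between node 0 (A) and node 2 (B) by series/parallel combination:
  Rp1 = R2 ‖ R3 (parallel, both between nodes 1 and 2) = 1/(1/1100 + 1/82000) = 1085 Ω
  Rs1 = R1 + Rp1 (series, joined only at node 1) = 3.3 + 1085 = 1089 Ω
R_eq = 1.089 kΩ

Final answer: 1.089 kΩ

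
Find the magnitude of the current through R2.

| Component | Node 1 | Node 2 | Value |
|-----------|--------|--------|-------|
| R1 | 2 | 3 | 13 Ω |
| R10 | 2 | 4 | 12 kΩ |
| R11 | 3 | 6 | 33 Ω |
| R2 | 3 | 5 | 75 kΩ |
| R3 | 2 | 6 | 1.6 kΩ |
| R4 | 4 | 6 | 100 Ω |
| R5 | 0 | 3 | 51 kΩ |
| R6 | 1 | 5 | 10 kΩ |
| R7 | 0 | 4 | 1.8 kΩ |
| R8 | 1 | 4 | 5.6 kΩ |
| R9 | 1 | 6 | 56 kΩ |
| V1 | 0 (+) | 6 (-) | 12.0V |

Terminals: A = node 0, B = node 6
Nodal analysis, taking node 6 as the 0 V reference.
Source V1 fixes V_0 = 12 V.
KCL at each unknown node (sum of currents leaving = 0; resistances in Ω):
  Node 1: (V_1 - V_5)/10000 + (V_1 - V_4)/5600 + (V_1 - 0)/56000 = 0
  Node 2: (V_2 - V_3)/13 + (V_2 - 0)/1600 + (V_2 - V_4)/12000 = 0
  Node 3: (V_3 - V_2)/13 + (V_3 - V_5)/75000 + (V_3 - 12)/51000 + (V_3 - 0)/33 = 0
  Node 4: (V_4 - 0)/100 + (V_4 - 12)/1800 + (V_4 - V_1)/5600 + (V_4 - V_2)/12000 = 0
  Node 5: (V_5 - V_3)/75000 + (V_5 - V_1)/10000 = 0
Collecting terms (coefficients in siemens):
  0.0002964·V_1 - 0.0001786·V_4 - 0.0001·V_5 = 0
  0.07763·V_2 - 0.07692·V_3 - 0.00008333·V_4 = 0
  0.1073·V_3 - 0.07692·V_2 - 0.00001333·V_5 = 0.0002353
  0.01082·V_4 - 0.0001786·V_1 - 0.00008333·V_2 = 0.006667
  0.0001133·V_5 - 0.0001·V_1 - 0.00001333·V_3 = 0
Solving these 5 simultaneous equations (Gaussian elimination) gives:
  V_1 = 0.5368 V, V_2 = 0.01003 V, V_3 = 0.009448 V, V_4 = 0.6252 V
  V_5 = 0.4748 V
I_R2 = (V_3 - V_5)/R2 = (0.009448 - 0.4748)/75000 = -0.000006204 A
|I_R2| = 0.000006204 A

Final answer: |I_R2| = 6.204e-06 A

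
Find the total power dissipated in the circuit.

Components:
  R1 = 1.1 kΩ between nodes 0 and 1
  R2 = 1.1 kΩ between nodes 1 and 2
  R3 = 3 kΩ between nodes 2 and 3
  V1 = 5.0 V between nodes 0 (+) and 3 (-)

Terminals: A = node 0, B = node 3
Nodal analysis, taking node 3 as the 0 V reference.
Source V1 fixes V_0 = 5 V.
KCL at each unknown node (sum of currents leaving = 0; resistances in Ω):
  Node 1: (V_1 - 5)/1100 + (V_1 - V_2)/1100 = 0
  Node 2: (V_2 - V_1)/1100 + (V_2 - 0)/3000 = 0
Collecting terms (coefficients in siemens):
  0.001818·V_1 - 0.0009091·V_2 = 0.004545
  0.001242·V_2 - 0.0009091·V_1 = 0
Determinant D = (0.001818)(0.001242) - (-0.0009091)(-0.0009091) = 0.000001433
V_1 = [(0.004545)(0.001242) - (-0.0009091)(0)]/D = 3.942 V
V_2 = [(0.001818)(0) - (0.004545)(-0.0009091)]/D = 2.885 V
Power in each resistor, P = (ΔV)²/R:
  P_R1 = (5 - 3.942)²/1100 = 0.001017 W
  P_R2 = (3.942 - 2.885)²/1100 = 0.001017 W
  P_R3 = (2.885 - 0)²/3000 = 0.002774 W
P_total = P_R1 + P_R2 + P_R3 = 0.004808 W

Final answer: 0.004808 W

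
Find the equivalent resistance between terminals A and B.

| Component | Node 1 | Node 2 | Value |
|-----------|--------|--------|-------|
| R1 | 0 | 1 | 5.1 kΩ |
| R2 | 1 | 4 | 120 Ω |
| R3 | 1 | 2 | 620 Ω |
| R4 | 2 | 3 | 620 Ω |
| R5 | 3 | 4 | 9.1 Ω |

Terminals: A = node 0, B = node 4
Reduce the network between node 0 (A) and node 4 (B) by series/parallel combination:
  Rs1 = R3 + R4 (series, joined only at node 2) = 620 + 620 = 1240 Ω
  Rs2 = R5 + Rs1 (series, joined only at node 3) = 9.1 + 1240 = 1249 Ω
  Rp1 = R2 ‖ Rs2 (parallel, both between nodes 1 and 4) = 1/(1/120 + 1/1249) = 109.5 Ω
  Rs3 = R1 + Rp1 (series, joined only at node 1) = 5100 + 109.5 = 5209 Ω
R_eq = 5.209 kΩ

Final answer: 5.209 kΩ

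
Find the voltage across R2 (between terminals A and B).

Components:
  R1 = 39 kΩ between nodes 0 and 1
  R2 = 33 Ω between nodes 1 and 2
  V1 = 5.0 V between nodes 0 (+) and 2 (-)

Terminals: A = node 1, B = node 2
R1 and R2 are in series across V1 (node 0 → node 1 → node 2), and the output A–B is taken across R2, so this is a voltage divider.
Series current: I = V1/(R1 + R2) = 5/(39000 + 33) = 5/39030 = 0.0001281 A
V_R2 = I × R2 = V1 × R2/(R1 + R2) = 5 × 33/39030 = 0.004227 V

Final answer: 0.004227 V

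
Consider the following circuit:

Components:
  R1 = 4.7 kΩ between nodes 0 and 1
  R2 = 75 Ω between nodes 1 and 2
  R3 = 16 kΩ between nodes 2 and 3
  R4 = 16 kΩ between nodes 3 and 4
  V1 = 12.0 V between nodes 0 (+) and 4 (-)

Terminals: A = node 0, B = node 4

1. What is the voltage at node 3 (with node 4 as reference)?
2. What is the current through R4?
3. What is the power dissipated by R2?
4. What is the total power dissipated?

Nodal analysis, taking node 4 as the 0 V reference.
Source V1 fixes V_0 = 12 V.
KCL at each unknown node (sum of currents leaving = 0; resistances in Ω):
  Node 1: (V_1 - 12)/4700 + (V_1 - V_2)/75 = 0
  Node 2: (V_2 - V_1)/75 + (V_2 - V_3)/16000 = 0
  Node 3: (V_3 - V_2)/16000 + (V_3 - 0)/16000 = 0
Collecting terms (coefficients in siemens):
  0.01355·V_1 - 0.01333·V_2 = 0.002553
  0.0134·V_2 - 0.01333·V_1 - 0.0000625·V_3 = 0
  0.000125·V_3 - 0.0000625·V_2 = 0
Solving these 3 simultaneous equations (Gaussian elimination) gives:
  V_1 = 10.47 V, V_2 = 10.44 V, V_3 = 5.221 V
Part 1:
  Read off the nodal solution: V_3 = 5.221 V
Part 2:
  I_R4 = (V_3 - V_4)/R4 = (5.221 - 0)/16000 = 0.0003263 A
  Magnitude: I_R4 = 0.0003263 A
Part 3:
  I_R2 = (V_1 - V_2)/R2 = (10.47 - 10.44)/75 = 0.0003263 A
  P_R2 = I_R2² × R2 = (0.0003263)² × 75 = 0.000007986 W
Part 4:
  Power in each resistor, P = (ΔV)²/R:
    P_R1 = (12 - 10.47)²/4700 = 0.0005004 W
    P_R2 = (10.47 - 10.44)²/75 = 0.000007986 W
    P_R3 = (10.44 - 5.221)²/16000 = 0.001704 W
    P_R4 = (5.221 - 0)²/16000 = 0.001704 W
  P_total = P_R1 + P_R2 + P_R3 + P_R4 = 0.003916 W

Final answers:
1. V_3 = 5.221 V
2. I_R4 = 0.0003263 A
3. P_R2 = 7.986e-06 W
4. P_total = 0.003916 W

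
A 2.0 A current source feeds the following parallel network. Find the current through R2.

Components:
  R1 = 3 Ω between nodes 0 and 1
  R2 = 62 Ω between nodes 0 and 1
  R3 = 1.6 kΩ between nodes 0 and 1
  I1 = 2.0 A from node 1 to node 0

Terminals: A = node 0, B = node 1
All resistors sit directly between nodes 0 and 1, so they are in parallel and share one voltage V; the full source current 2 A splits among them.
1/R_par = 1/3 + 1/62 + 1/1600 = 0.3501 S  =>  R_par = 2.856 Ω
V = I × R_par = 2 × 2.856 = 5.713 V
I_R2 = V/R2 = 5.713/62 = 0.09214 A

Final answer: 0.09214 A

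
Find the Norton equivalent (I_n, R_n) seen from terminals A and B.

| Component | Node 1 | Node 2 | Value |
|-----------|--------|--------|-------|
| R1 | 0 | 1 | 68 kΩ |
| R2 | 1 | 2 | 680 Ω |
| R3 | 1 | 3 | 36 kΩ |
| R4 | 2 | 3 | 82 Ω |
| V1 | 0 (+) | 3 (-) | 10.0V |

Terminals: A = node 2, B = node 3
Find the Thévenin equivalent first; then I_n = V_th/R_th and R_n = R_th.
Step 1 — V_th is the open-circuit voltage V_A - V_B (nothing connected across the terminals).
Nodal analysis, taking node 3 as the 0 V reference.
Source V1 fixes V_0 = 10 V.
KCL at each unknown node (sum of currents leaving = 0; resistances in Ω):
  Node 1: (V_1 - 10)/68000 + (V_1 - V_2)/680 + (V_1 - 0)/36000 = 0
  Node 2: (V_2 - V_1)/680 + (V_2 - 0)/82 = 0
Collecting terms (coefficients in siemens):
  0.001513·V_1 - 0.001471·V_2 = 0.0001471
  0.01367·V_2 - 0.001471·V_1 = 0
Determinant D = (0.001513)(0.01367) - (-0.001471)(-0.001471) = 0.00001851
V_1 = [(0.0001471)(0.01367) - (-0.001471)(0)]/D = 0.1085 V
V_2 = [(0.001513)(0) - (0.0001471)(-0.001471)]/D = 0.01168 V
V_th = V_2 - V_3 = 0.01168 - 0 = 0.01168 V
Step 2 — R_th: zero the source — replace V1 by a short circuit (node 3 merges into node 0) — and find the resistance seen between A (node 2) and B (node 0).
Reduce the network between node 2 (A) and node 0 (B) by series/parallel combination:
  Rp1 = R1 ‖ R3 (parallel, both between nodes 0 and 1) = 1/(1/68000 + 1/36000) = 23540 Ω
  Rs1 = R2 + Rp1 (series, joined only at node 1) = 680 + 23540 = 24220 Ω
  Rp2 = R4 ‖ Rs1 (parallel, both between nodes 0 and 2) = 1/(1/82 + 1/24220) = 81.72 Ω
R_th = 81.72 Ω
I_n = V_th/R_th = 0.01168/81.72 = 0.0001429 A, and R_n = R_th = 81.72 Ω

Final answer: I_n = 0.0001429 A, R_n = 81.72 Ω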